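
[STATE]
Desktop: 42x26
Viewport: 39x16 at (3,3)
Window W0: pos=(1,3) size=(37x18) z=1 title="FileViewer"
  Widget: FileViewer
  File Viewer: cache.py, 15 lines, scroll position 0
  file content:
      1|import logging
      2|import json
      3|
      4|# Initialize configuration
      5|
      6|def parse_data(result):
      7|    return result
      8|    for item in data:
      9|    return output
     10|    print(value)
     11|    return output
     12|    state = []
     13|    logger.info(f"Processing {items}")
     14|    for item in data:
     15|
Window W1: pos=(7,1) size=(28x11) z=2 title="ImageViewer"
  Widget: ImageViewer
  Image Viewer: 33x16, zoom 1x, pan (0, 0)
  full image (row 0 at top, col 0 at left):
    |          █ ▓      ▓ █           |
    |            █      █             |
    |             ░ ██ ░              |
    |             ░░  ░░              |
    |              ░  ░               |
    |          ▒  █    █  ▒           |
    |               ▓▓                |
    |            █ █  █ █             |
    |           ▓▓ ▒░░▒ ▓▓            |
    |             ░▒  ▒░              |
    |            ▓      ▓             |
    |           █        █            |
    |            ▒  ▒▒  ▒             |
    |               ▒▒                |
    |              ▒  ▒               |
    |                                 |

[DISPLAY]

━━━━┠──────────────────────────┨━━┓    
File┃          █ ▓      ▓ █    ┃  ┃    
────┃            █      █      ┃──┨    
mpor┃             ░ ██ ░       ┃ ▲┃    
mpor┃             ░░  ░░       ┃ █┃    
    ┃              ░  ░        ┃ ░┃    
 Ini┃          ▒  █    █  ▒    ┃ ░┃    
    ┃               ▓▓         ┃ ░┃    
ef p┗━━━━━━━━━━━━━━━━━━━━━━━━━━┛ ░┃    
   return result                 ░┃    
   for item in data:             ░┃    
   return output                 ░┃    
   print(value)                  ░┃    
   return output                 ░┃    
   state = []                    ░┃    
   logger.info(f"Processing {item░┃    


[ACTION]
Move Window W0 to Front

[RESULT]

━━━━━━━━━━━━━━━━━━━━━━━━━━━━━━━━━━┓    
FileViewer                        ┃    
──────────────────────────────────┨    
mport logging                    ▲┃    
mport json                       █┃    
                                 ░┃    
 Initialize configuration        ░┃    
                                 ░┃    
ef parse_data(result):           ░┃    
   return result                 ░┃    
   for item in data:             ░┃    
   return output                 ░┃    
   print(value)                  ░┃    
   return output                 ░┃    
   state = []                    ░┃    
   logger.info(f"Processing {item░┃    


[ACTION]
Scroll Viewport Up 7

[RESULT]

                                       
    ┏━━━━━━━━━━━━━━━━━━━━━━━━━━┓       
    ┃ ImageViewer              ┃       
━━━━━━━━━━━━━━━━━━━━━━━━━━━━━━━━━━┓    
FileViewer                        ┃    
──────────────────────────────────┨    
mport logging                    ▲┃    
mport json                       █┃    
                                 ░┃    
 Initialize configuration        ░┃    
                                 ░┃    
ef parse_data(result):           ░┃    
   return result                 ░┃    
   for item in data:             ░┃    
   return output                 ░┃    
   print(value)                  ░┃    


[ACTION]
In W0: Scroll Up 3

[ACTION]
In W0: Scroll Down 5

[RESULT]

                                       
    ┏━━━━━━━━━━━━━━━━━━━━━━━━━━┓       
    ┃ ImageViewer              ┃       
━━━━━━━━━━━━━━━━━━━━━━━━━━━━━━━━━━┓    
FileViewer                        ┃    
──────────────────────────────────┨    
mport json                       ▲┃    
                                 ░┃    
 Initialize configuration        ░┃    
                                 ░┃    
ef parse_data(result):           ░┃    
   return result                 ░┃    
   for item in data:             ░┃    
   return output                 ░┃    
   print(value)                  ░┃    
   return output                 ░┃    


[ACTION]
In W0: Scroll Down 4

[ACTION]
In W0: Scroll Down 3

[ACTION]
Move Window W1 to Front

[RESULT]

                                       
    ┏━━━━━━━━━━━━━━━━━━━━━━━━━━┓       
    ┃ ImageViewer              ┃       
━━━━┠──────────────────────────┨━━┓    
File┃          █ ▓      ▓ █    ┃  ┃    
────┃            █      █      ┃──┨    
mpor┃             ░ ██ ░       ┃ ▲┃    
    ┃             ░░  ░░       ┃ ░┃    
 Ini┃              ░  ░        ┃ ░┃    
    ┃          ▒  █    █  ▒    ┃ ░┃    
ef p┃               ▓▓         ┃ ░┃    
   r┗━━━━━━━━━━━━━━━━━━━━━━━━━━┛ ░┃    
   for item in data:             ░┃    
   return output                 ░┃    
   print(value)                  ░┃    
   return output                 ░┃    


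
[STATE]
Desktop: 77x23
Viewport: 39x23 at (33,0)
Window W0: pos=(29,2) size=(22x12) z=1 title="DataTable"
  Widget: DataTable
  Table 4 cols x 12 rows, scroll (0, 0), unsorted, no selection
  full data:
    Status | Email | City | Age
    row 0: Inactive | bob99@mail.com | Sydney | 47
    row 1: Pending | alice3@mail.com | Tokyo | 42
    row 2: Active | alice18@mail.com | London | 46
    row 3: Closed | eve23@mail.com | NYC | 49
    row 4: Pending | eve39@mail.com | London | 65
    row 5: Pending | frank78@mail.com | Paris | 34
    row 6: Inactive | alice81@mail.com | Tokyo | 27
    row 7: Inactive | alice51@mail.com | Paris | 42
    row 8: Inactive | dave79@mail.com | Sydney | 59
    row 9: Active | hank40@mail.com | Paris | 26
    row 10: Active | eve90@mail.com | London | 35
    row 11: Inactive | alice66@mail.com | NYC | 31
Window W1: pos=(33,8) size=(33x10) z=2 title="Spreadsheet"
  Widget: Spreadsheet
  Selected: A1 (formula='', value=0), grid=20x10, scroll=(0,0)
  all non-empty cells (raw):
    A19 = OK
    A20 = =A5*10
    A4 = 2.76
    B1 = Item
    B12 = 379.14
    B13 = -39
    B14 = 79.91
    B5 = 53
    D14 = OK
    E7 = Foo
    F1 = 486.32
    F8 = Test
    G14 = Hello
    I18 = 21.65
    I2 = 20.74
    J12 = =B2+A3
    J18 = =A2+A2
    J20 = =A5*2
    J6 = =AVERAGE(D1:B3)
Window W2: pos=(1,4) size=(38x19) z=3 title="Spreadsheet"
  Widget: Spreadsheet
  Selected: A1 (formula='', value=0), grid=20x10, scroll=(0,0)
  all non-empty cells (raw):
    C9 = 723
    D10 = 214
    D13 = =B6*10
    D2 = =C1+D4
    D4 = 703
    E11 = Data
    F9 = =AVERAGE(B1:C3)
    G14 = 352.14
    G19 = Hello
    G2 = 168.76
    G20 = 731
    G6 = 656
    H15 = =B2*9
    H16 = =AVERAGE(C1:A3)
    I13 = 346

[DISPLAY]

                                       
                                       
━━━━━━━━━━━━━━━━━┓                     
taTable          ┃                     
━━━━━┓───────────┨                     
     ┃Email      ┃                     
─────┨───────────┃                     
     ┃bob99@mail.┃                     
D    ┃━━━━━━━━━━━━━━━━━━━━━━━━━━┓      
-----┃adsheet                   ┃      
    0┃──────────────────────────┨      
  703┃                          ┃      
    0┃  A       B       C       ┃      
  703┃--------------------------┃      
    0┃    [0]Item           0   ┃      
    0┃      0       0       0   ┃      
    0┃      0       0       0   ┃      
    0┃━━━━━━━━━━━━━━━━━━━━━━━━━━┛      
    0┃                                 
  214┃                                 
    0┃                                 
    0┃                                 
━━━━━┛                                 


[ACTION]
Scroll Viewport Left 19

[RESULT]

                                       
                                       
               ┏━━━━━━━━━━━━━━━━━━━━┓  
               ┃ DataTable          ┃  
━━━━━━━━━━━━━━━━━━━━━━━━┓───────────┨  
                        ┃Email      ┃  
────────────────────────┨───────────┃  
                        ┃bob99@mail.┃  
   B       C       D    ┃━━━━━━━━━━━━━━
------------------------┃adsheet       
       0       0       0┃──────────────
       0       0     703┃              
       0       0       0┃  A       B   
       0       0     703┃--------------
       0       0       0┃    [0]Item   
       0       0       0┃      0       
       0       0       0┃      0       
       0       0       0┃━━━━━━━━━━━━━━
       0     723       0┃              
       0       0     214┃              
       0       0       0┃              
       0       0       0┃              
━━━━━━━━━━━━━━━━━━━━━━━━┛              


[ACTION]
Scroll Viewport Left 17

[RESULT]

                                       
                                       
                             ┏━━━━━━━━━
                             ┃ DataTabl
 ┏━━━━━━━━━━━━━━━━━━━━━━━━━━━━━━━━━━━━┓
 ┃ Spreadsheet                        ┃
 ┠────────────────────────────────────┨
 ┃A1:                                 ┃
 ┃       A       B       C       D    ┃
 ┃------------------------------------┃
 ┃  1      [0]       0       0       0┃
 ┃  2        0       0       0     703┃
 ┃  3        0       0       0       0┃
 ┃  4        0       0       0     703┃
 ┃  5        0       0       0       0┃
 ┃  6        0       0       0       0┃
 ┃  7        0       0       0       0┃
 ┃  8        0       0       0       0┃
 ┃  9        0       0     723       0┃
 ┃ 10        0       0       0     214┃
 ┃ 11        0       0       0       0┃
 ┃ 12        0       0       0       0┃
 ┗━━━━━━━━━━━━━━━━━━━━━━━━━━━━━━━━━━━━┛


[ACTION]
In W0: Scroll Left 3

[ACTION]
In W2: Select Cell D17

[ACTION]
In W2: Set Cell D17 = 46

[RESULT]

                                       
                                       
                             ┏━━━━━━━━━
                             ┃ DataTabl
 ┏━━━━━━━━━━━━━━━━━━━━━━━━━━━━━━━━━━━━┓
 ┃ Spreadsheet                        ┃
 ┠────────────────────────────────────┨
 ┃D17: 46                             ┃
 ┃       A       B       C       D    ┃
 ┃------------------------------------┃
 ┃  1        0       0       0       0┃
 ┃  2        0       0       0     703┃
 ┃  3        0       0       0       0┃
 ┃  4        0       0       0     703┃
 ┃  5        0       0       0       0┃
 ┃  6        0       0       0       0┃
 ┃  7        0       0       0       0┃
 ┃  8        0       0       0       0┃
 ┃  9        0       0     723       0┃
 ┃ 10        0       0       0     214┃
 ┃ 11        0       0       0       0┃
 ┃ 12        0       0       0       0┃
 ┗━━━━━━━━━━━━━━━━━━━━━━━━━━━━━━━━━━━━┛


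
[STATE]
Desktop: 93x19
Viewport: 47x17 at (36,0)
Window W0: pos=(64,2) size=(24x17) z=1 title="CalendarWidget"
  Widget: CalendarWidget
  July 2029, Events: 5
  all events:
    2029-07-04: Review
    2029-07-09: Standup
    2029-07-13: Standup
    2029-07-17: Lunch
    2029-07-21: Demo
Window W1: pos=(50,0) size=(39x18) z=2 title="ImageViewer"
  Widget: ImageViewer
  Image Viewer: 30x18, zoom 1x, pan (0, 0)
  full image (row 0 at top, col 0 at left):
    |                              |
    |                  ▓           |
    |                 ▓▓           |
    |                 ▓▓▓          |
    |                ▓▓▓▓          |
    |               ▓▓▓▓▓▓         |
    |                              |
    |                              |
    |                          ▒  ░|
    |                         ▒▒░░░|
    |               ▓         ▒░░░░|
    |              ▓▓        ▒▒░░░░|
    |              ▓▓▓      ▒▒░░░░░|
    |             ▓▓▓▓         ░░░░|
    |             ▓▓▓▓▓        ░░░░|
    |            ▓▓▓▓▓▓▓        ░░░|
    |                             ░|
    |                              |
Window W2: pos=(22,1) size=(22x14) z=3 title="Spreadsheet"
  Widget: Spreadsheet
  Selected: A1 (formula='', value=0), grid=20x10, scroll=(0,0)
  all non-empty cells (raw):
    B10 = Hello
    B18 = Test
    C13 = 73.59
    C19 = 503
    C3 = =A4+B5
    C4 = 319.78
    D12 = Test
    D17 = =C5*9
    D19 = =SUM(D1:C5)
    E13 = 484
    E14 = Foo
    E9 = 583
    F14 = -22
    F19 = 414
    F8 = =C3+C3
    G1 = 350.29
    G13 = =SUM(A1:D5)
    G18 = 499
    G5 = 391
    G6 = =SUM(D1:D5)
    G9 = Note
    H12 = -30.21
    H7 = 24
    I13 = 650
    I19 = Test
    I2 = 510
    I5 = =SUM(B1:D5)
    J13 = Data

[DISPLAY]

              ┏━━━━━━━━━━━━━━━━━━━━━━━━━━━━━━━━
━━━━━━━┓      ┃ ImageViewer                    
       ┃      ┠────────────────────────────────
───────┨      ┃                                
       ┃      ┃                  ▓             
  B    ┃      ┃                 ▓▓             
-------┃      ┃                 ▓▓▓            
      0┃      ┃                ▓▓▓▓            
      0┃      ┃               ▓▓▓▓▓▓           
      0┃      ┃                                
      0┃      ┃                                
      0┃      ┃                          ▒  ░  
      0┃      ┃                         ▒▒░░░  
      0┃      ┃               ▓         ▒░░░░  
━━━━━━━┛      ┃              ▓▓        ▒▒░░░░  
              ┃              ▓▓▓      ▒▒░░░░░  
              ┃             ▓▓▓▓         ░░░░  


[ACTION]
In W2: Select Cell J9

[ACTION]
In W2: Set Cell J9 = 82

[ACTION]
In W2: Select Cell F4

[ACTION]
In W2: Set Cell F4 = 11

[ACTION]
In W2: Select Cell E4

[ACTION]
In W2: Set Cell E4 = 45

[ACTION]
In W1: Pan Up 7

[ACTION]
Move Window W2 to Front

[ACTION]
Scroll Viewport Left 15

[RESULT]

                             ┏━━━━━━━━━━━━━━━━━
 ┏━━━━━━━━━━━━━━━━━━━━┓      ┃ ImageViewer     
 ┃ Spreadsheet        ┃      ┠─────────────────
 ┠────────────────────┨      ┃                 
 ┃E4: 45              ┃      ┃                 
 ┃       A       B    ┃      ┃                 
 ┃--------------------┃      ┃                 
 ┃  1        0       0┃      ┃                ▓
 ┃  2        0       0┃      ┃               ▓▓
 ┃  3        0       0┃      ┃                 
 ┃  4        0       0┃      ┃                 
 ┃  5        0       0┃      ┃                 
 ┃  6        0       0┃      ┃                 
 ┃  7        0       0┃      ┃               ▓ 
 ┗━━━━━━━━━━━━━━━━━━━━┛      ┃              ▓▓ 
                             ┃              ▓▓▓
                             ┃             ▓▓▓▓


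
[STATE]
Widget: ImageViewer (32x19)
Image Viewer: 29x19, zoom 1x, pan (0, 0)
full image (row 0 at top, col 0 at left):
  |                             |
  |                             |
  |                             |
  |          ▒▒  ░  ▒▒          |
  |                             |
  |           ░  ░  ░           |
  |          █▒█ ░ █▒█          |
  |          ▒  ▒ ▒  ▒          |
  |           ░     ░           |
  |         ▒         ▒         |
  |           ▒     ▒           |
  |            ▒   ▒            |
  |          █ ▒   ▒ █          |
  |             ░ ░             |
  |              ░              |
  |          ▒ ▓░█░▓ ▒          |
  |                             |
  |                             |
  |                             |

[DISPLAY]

                                
                                
                                
          ▒▒  ░  ▒▒             
                                
           ░  ░  ░              
          █▒█ ░ █▒█             
          ▒  ▒ ▒  ▒             
           ░     ░              
         ▒         ▒            
           ▒     ▒              
            ▒   ▒               
          █ ▒   ▒ █             
             ░ ░                
              ░                 
          ▒ ▓░█░▓ ▒             
                                
                                
                                


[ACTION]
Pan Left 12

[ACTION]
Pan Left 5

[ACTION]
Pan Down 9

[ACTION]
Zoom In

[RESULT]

                                
                      ░░    ░░  
                      ░░    ░░  
                    ██▒▒██  ░░  
                    ██▒▒██  ░░  
                    ▒▒    ▒▒  ▒▒
                    ▒▒    ▒▒  ▒▒
                      ░░        
                      ░░        
                  ▒▒            
                  ▒▒            
                      ▒▒        
                      ▒▒        
                        ▒▒      
                        ▒▒      
                    ██  ▒▒      
                    ██  ▒▒      
                          ░░  ░░
                          ░░  ░░


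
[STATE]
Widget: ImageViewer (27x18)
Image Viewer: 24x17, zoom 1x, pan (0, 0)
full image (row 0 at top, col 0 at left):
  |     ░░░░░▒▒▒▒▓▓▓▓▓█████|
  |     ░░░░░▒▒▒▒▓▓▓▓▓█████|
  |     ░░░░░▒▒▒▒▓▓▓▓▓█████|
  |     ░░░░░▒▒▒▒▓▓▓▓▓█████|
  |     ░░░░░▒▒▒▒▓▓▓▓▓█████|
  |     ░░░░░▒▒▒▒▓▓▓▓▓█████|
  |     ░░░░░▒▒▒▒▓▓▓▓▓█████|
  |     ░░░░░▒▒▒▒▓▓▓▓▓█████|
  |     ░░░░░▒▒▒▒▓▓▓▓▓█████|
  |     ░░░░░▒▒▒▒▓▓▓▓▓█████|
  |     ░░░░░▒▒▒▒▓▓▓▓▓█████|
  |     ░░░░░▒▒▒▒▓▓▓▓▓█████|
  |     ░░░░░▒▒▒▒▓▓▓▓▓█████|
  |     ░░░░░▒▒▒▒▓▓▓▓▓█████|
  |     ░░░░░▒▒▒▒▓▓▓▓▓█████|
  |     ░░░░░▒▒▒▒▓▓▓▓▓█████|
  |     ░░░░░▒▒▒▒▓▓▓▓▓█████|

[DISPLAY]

     ░░░░░▒▒▒▒▓▓▓▓▓█████   
     ░░░░░▒▒▒▒▓▓▓▓▓█████   
     ░░░░░▒▒▒▒▓▓▓▓▓█████   
     ░░░░░▒▒▒▒▓▓▓▓▓█████   
     ░░░░░▒▒▒▒▓▓▓▓▓█████   
     ░░░░░▒▒▒▒▓▓▓▓▓█████   
     ░░░░░▒▒▒▒▓▓▓▓▓█████   
     ░░░░░▒▒▒▒▓▓▓▓▓█████   
     ░░░░░▒▒▒▒▓▓▓▓▓█████   
     ░░░░░▒▒▒▒▓▓▓▓▓█████   
     ░░░░░▒▒▒▒▓▓▓▓▓█████   
     ░░░░░▒▒▒▒▓▓▓▓▓█████   
     ░░░░░▒▒▒▒▓▓▓▓▓█████   
     ░░░░░▒▒▒▒▓▓▓▓▓█████   
     ░░░░░▒▒▒▒▓▓▓▓▓█████   
     ░░░░░▒▒▒▒▓▓▓▓▓█████   
     ░░░░░▒▒▒▒▓▓▓▓▓█████   
                           


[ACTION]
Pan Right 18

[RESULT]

▓█████                     
▓█████                     
▓█████                     
▓█████                     
▓█████                     
▓█████                     
▓█████                     
▓█████                     
▓█████                     
▓█████                     
▓█████                     
▓█████                     
▓█████                     
▓█████                     
▓█████                     
▓█████                     
▓█████                     
                           


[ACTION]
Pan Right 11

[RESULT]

                           
                           
                           
                           
                           
                           
                           
                           
                           
                           
                           
                           
                           
                           
                           
                           
                           
                           


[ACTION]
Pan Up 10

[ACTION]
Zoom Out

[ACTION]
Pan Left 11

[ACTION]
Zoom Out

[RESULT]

▓█████                     
▓█████                     
▓█████                     
▓█████                     
▓█████                     
▓█████                     
▓█████                     
▓█████                     
▓█████                     
▓█████                     
▓█████                     
▓█████                     
▓█████                     
▓█████                     
▓█████                     
▓█████                     
▓█████                     
                           


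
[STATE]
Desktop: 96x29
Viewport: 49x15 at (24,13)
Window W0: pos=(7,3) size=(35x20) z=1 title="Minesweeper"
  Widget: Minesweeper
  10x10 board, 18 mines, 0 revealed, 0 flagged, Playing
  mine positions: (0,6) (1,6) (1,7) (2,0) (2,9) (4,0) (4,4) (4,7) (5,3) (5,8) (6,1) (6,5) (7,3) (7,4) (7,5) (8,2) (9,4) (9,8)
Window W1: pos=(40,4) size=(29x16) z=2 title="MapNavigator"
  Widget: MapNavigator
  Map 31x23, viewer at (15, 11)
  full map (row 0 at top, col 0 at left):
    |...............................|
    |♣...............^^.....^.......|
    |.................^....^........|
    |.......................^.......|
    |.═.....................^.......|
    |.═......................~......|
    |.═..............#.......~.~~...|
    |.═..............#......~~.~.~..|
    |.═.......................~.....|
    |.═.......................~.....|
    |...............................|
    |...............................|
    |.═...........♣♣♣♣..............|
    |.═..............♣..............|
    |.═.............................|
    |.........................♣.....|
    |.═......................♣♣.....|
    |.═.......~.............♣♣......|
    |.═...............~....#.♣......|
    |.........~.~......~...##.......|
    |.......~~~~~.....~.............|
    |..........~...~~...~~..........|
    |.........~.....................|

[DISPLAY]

                ┃.............@.............┃    
                ┃...........♣♣♣♣............┃    
                ┃..............♣............┃    
                ┃...........................┃    
                ┃.......................♣...┃    
                ┃......................♣♣...┃    
                ┗━━━━━━━━━━━━━━━━━━━━━━━━━━━┛    
                 ┃                               
                 ┃                               
━━━━━━━━━━━━━━━━━┛                               
                                                 
                                                 
                                                 
                                                 
                                                 


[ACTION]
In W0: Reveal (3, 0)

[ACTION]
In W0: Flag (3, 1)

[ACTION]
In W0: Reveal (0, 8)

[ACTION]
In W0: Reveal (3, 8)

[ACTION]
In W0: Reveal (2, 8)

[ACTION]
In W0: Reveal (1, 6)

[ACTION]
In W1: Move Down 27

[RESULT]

                ┃.......~.....@.............┃    
                ┃                           ┃    
                ┃                           ┃    
                ┃                           ┃    
                ┃                           ┃    
                ┃                           ┃    
                ┗━━━━━━━━━━━━━━━━━━━━━━━━━━━┛    
                 ┃                               
                 ┃                               
━━━━━━━━━━━━━━━━━┛                               
                                                 
                                                 
                                                 
                                                 
                                                 


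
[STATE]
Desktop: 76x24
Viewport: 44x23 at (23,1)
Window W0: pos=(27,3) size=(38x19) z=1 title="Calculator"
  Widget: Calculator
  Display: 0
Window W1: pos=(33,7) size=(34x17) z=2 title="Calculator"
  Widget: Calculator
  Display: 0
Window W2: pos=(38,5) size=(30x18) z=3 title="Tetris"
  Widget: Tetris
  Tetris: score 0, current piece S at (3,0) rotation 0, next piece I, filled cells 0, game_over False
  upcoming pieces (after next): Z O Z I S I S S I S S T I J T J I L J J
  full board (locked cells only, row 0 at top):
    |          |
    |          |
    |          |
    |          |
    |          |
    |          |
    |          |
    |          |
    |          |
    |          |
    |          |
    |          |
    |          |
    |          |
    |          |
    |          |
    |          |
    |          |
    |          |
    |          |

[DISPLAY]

                                            
                                            
    ┏━━━━━━━━━━━━━━━━━━━━━━━━━━━━━━━━━━━━┓  
    ┃ Calculator                         ┃  
    ┠──────────┏━━━━━━━━━━━━━━━━━━━━━━━━━━━━
    ┃          ┃ Tetris                     
    ┃┌───┬┏━━━━┠────────────────────────────
    ┃│ 7 │┃ Cal┃          │Next:            
    ┃├───┼┠────┃          │████             
    ┃│ 4 │┃    ┃          │                 
    ┃├───┼┃┌───┃          │                 
    ┃│ 1 │┃│ 7 ┃          │                 
    ┃├───┼┃├───┃          │                 
    ┃│ 0 │┃│ 4 ┃          │Score:           
    ┃├───┼┃├───┃          │0                
    ┃│ C │┃│ 1 ┃          │                 
    ┃└───┴┃├───┃          │                 
    ┃     ┃│ 0 ┃          │                 
    ┃     ┃├───┃          │                 
    ┃     ┃│ C ┃          │                 
    ┗━━━━━┃└───┃          │                 
          ┃    ┗━━━━━━━━━━━━━━━━━━━━━━━━━━━━
          ┗━━━━━━━━━━━━━━━━━━━━━━━━━━━━━━━━┛


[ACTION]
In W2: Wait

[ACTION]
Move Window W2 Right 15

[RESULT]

                                            
                                            
    ┏━━━━━━━━━━━━━━━━━━━━━━━━━━━━━━━━━━━━┓  
    ┃ Calculator                         ┃  
    ┠──────────────────┏━━━━━━━━━━━━━━━━━━━━
    ┃                  ┃ Tetris             
    ┃┌───┬┏━━━━━━━━━━━━┠────────────────────
    ┃│ 7 │┃ Calculator ┃          │Next:    
    ┃├───┼┠────────────┃          │████     
    ┃│ 4 │┃            ┃          │         
    ┃├───┼┃┌───┬───┬───┃          │         
    ┃│ 1 │┃│ 7 │ 8 │ 9 ┃          │         
    ┃├───┼┃├───┼───┼───┃          │         
    ┃│ 0 │┃│ 4 │ 5 │ 6 ┃          │Score:   
    ┃├───┼┃├───┼───┼───┃          │0        
    ┃│ C │┃│ 1 │ 2 │ 3 ┃          │         
    ┃└───┴┃├───┼───┼───┃          │         
    ┃     ┃│ 0 │ . │ = ┃          │         
    ┃     ┃├───┼───┼───┃          │         
    ┃     ┃│ C │ MC│ MR┃          │         
    ┗━━━━━┃└───┴───┴───┃          │         
          ┃            ┗━━━━━━━━━━━━━━━━━━━━
          ┗━━━━━━━━━━━━━━━━━━━━━━━━━━━━━━━━┛


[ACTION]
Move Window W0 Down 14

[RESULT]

                                            
                                            
                                            
                                            
    ┏━━━━━━━━━━━━━━━━━━┏━━━━━━━━━━━━━━━━━━━━
    ┃ Calculator       ┃ Tetris             
    ┠─────┏━━━━━━━━━━━━┠────────────────────
    ┃     ┃ Calculator ┃          │Next:    
    ┃┌───┬┠────────────┃          │████     
    ┃│ 7 │┃            ┃          │         
    ┃├───┼┃┌───┬───┬───┃          │         
    ┃│ 4 │┃│ 7 │ 8 │ 9 ┃          │         
    ┃├───┼┃├───┼───┼───┃          │         
    ┃│ 1 │┃│ 4 │ 5 │ 6 ┃          │Score:   
    ┃├───┼┃├───┼───┼───┃          │0        
    ┃│ 0 │┃│ 1 │ 2 │ 3 ┃          │         
    ┃├───┼┃├───┼───┼───┃          │         
    ┃│ C │┃│ 0 │ . │ = ┃          │         
    ┃└───┴┃├───┼───┼───┃          │         
    ┃     ┃│ C │ MC│ MR┃          │         
    ┃     ┃└───┴───┴───┃          │         
    ┃     ┃            ┗━━━━━━━━━━━━━━━━━━━━
    ┗━━━━━┗━━━━━━━━━━━━━━━━━━━━━━━━━━━━━━━━┛


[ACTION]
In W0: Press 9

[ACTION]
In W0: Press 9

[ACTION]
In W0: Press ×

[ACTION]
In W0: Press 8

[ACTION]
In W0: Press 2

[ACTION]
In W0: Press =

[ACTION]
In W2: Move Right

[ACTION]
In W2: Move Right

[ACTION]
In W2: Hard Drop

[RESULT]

                                            
                                            
                                            
                                            
    ┏━━━━━━━━━━━━━━━━━━┏━━━━━━━━━━━━━━━━━━━━
    ┃ Calculator       ┃ Tetris             
    ┠─────┏━━━━━━━━━━━━┠────────────────────
    ┃     ┃ Calculator ┃          │Next:    
    ┃┌───┬┠────────────┃          │▓▓       
    ┃│ 7 │┃            ┃          │ ▓▓      
    ┃├───┼┃┌───┬───┬───┃          │         
    ┃│ 4 │┃│ 7 │ 8 │ 9 ┃          │         
    ┃├───┼┃├───┼───┼───┃          │         
    ┃│ 1 │┃│ 4 │ 5 │ 6 ┃          │Score:   
    ┃├───┼┃├───┼───┼───┃          │0        
    ┃│ 0 │┃│ 1 │ 2 │ 3 ┃          │         
    ┃├───┼┃├───┼───┼───┃          │         
    ┃│ C │┃│ 0 │ . │ = ┃          │         
    ┃└───┴┃├───┼───┼───┃          │         
    ┃     ┃│ C │ MC│ MR┃      ░░  │         
    ┃     ┃└───┴───┴───┃     ░░   │         
    ┃     ┃            ┗━━━━━━━━━━━━━━━━━━━━
    ┗━━━━━┗━━━━━━━━━━━━━━━━━━━━━━━━━━━━━━━━┛


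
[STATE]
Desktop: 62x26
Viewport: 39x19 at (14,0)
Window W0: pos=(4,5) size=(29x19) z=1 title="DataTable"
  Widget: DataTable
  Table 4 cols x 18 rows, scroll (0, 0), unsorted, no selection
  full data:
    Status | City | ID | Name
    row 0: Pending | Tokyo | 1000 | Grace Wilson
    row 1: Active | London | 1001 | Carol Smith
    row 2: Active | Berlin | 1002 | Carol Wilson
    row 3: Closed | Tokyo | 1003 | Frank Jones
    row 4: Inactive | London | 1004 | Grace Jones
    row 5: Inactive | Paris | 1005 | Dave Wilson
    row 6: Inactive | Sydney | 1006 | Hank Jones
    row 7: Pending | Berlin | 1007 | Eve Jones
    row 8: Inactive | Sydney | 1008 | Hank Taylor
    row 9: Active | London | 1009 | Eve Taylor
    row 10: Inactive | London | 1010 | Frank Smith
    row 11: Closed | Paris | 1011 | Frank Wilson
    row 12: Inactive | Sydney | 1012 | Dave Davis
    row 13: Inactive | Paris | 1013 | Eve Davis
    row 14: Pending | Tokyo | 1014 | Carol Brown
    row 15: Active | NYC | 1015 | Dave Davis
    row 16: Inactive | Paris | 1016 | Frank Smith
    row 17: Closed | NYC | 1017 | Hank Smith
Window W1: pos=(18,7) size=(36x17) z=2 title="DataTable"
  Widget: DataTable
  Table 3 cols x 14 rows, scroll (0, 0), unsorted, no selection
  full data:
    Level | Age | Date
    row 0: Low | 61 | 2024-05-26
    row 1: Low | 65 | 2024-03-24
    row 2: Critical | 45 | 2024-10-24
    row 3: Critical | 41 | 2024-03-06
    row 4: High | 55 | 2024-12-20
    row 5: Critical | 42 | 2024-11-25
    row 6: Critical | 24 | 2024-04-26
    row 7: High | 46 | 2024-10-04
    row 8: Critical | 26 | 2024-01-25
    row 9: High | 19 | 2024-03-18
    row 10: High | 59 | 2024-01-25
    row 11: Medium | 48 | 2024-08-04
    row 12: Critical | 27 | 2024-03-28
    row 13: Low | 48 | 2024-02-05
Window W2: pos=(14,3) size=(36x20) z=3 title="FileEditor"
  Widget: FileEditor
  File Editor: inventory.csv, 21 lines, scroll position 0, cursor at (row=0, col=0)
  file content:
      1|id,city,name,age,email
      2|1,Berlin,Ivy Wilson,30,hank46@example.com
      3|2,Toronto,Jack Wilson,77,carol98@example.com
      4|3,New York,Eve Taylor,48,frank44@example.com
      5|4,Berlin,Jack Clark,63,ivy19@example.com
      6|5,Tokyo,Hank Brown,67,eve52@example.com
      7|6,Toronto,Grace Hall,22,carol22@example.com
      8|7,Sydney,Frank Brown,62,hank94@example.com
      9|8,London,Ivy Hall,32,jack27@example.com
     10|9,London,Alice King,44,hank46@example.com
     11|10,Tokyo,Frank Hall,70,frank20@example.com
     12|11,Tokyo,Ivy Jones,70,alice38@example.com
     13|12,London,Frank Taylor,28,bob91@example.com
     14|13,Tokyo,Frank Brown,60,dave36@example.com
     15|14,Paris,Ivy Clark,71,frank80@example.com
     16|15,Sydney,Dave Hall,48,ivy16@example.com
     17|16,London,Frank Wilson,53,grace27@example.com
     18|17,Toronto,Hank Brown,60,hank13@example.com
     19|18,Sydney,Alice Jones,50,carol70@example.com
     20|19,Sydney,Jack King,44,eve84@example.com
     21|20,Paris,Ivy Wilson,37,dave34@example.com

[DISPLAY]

                                       
                                       
                                       
┏━━━━━━━━━━━━━━━━━━━━━━━━━━━━━━━━━━┓   
┃ FileEditor                       ┃   
┠──────────────────────────────────┨   
┃█d,city,name,age,email           ▲┃   
┃1,Berlin,Ivy Wilson,30,hank46@exa█┃━━━
┃2,Toronto,Jack Wilson,77,carol98@░┃   
┃3,New York,Eve Taylor,48,frank44@░┃───
┃4,Berlin,Jack Clark,63,ivy19@exam░┃   
┃5,Tokyo,Hank Brown,67,eve52@examp░┃   
┃6,Toronto,Grace Hall,22,carol22@e░┃   
┃7,Sydney,Frank Brown,62,hank94@ex░┃   
┃8,London,Ivy Hall,32,jack27@examp░┃   
┃9,London,Alice King,44,hank46@exa░┃   
┃10,Tokyo,Frank Hall,70,frank20@ex░┃   
┃11,Tokyo,Ivy Jones,70,alice38@exa░┃   
┃12,London,Frank Taylor,28,bob91@e░┃   


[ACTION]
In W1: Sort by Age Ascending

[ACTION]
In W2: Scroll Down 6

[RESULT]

                                       
                                       
                                       
┏━━━━━━━━━━━━━━━━━━━━━━━━━━━━━━━━━━┓   
┃ FileEditor                       ┃   
┠──────────────────────────────────┨   
┃5,Tokyo,Hank Brown,67,eve52@examp▲┃   
┃6,Toronto,Grace Hall,22,carol22@e░┃━━━
┃7,Sydney,Frank Brown,62,hank94@ex░┃   
┃8,London,Ivy Hall,32,jack27@examp░┃───
┃9,London,Alice King,44,hank46@exa░┃   
┃10,Tokyo,Frank Hall,70,frank20@ex░┃   
┃11,Tokyo,Ivy Jones,70,alice38@exa░┃   
┃12,London,Frank Taylor,28,bob91@e░┃   
┃13,Tokyo,Frank Brown,60,dave36@ex░┃   
┃14,Paris,Ivy Clark,71,frank80@exa░┃   
┃15,Sydney,Dave Hall,48,ivy16@exam░┃   
┃16,London,Frank Wilson,53,grace27░┃   
┃17,Toronto,Hank Brown,60,hank13@e░┃   


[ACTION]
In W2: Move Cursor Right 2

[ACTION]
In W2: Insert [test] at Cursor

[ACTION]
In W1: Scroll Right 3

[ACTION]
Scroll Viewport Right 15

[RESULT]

                                       
                                       
                                       
━━━━━━━━━━━━━━━━━━━━━━━━━━┓            
tor                       ┃            
──────────────────────────┨            
Hank Brown,67,eve52@examp▲┃            
o,Grace Hall,22,carol22@e░┃━━━┓        
,Frank Brown,62,hank94@ex░┃   ┃        
,Ivy Hall,32,jack27@examp░┃───┨        
,Alice King,44,hank46@exa░┃   ┃        
,Frank Hall,70,frank20@ex░┃   ┃        
,Ivy Jones,70,alice38@exa░┃   ┃        
n,Frank Taylor,28,bob91@e░┃   ┃        
,Frank Brown,60,dave36@ex░┃   ┃        
,Ivy Clark,71,frank80@exa░┃   ┃        
y,Dave Hall,48,ivy16@exam░┃   ┃        
n,Frank Wilson,53,grace27░┃   ┃        
to,Hank Brown,60,hank13@e░┃   ┃        
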